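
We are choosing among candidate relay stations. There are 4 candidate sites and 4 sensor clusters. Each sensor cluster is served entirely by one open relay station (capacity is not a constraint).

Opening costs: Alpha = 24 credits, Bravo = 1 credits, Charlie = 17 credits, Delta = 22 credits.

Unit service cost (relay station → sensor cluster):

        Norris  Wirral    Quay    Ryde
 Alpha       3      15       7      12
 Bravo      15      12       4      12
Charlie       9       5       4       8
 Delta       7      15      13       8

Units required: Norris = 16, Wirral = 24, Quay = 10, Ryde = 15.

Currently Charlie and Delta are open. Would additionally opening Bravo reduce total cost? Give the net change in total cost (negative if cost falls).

No — net change +1 (cost rises by 1).

Current service cost with {Charlie, Delta}: 392.
Adding Bravo: each sensor cluster re-picks its cheapest; new service cost 392, saving 0.
Extra fixed cost: 1. Net change = 1 − 0 = 1.
(Totals: 431 → 432.)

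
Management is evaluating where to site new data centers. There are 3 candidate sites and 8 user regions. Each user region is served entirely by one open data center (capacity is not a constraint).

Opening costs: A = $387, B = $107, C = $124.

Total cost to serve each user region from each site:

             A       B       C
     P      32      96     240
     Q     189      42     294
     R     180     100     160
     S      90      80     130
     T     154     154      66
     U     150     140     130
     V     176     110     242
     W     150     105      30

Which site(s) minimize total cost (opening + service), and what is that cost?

Open B and C; minimum total cost 885.

For any fixed open set, each user region goes to its cheapest open site; total = fixed + service.
{B, C}: P→B 96, Q→B 42, R→B 100, S→B 80, T→C 66, U→C 130, V→B 110, W→C 30. Service 654; fixed 231; total 885.
{B}: P→B 96, Q→B 42, R→B 100, S→B 80, T→B 154, U→B 140, V→B 110, W→B 105. Service 827; fixed 107; total 934.
{A, B, C}: service 590 + fixed 618 = 1208
No other subset beats 885.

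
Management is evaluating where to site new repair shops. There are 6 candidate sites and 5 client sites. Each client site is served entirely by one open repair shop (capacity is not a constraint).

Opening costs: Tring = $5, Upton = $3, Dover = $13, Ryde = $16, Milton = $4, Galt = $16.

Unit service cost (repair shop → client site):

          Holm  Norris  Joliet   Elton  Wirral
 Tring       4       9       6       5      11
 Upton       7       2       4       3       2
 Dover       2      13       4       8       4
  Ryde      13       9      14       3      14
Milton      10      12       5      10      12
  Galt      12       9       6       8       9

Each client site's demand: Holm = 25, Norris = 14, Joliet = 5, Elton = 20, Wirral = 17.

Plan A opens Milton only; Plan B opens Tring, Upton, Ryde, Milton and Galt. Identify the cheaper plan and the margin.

Plan B is cheaper by 565.

Plan A: {Milton}: Holm→Milton 10·25=250, Norris→Milton 12·14=168, Joliet→Milton 5·5=25, Elton→Milton 10·20=200, Wirral→Milton 12·17=204. Service 847; fixed 4; total 851.
Plan B: {Tring, Upton, Ryde, Milton, Galt}: Holm→Tring 4·25=100, Norris→Upton 2·14=28, Joliet→Upton 4·5=20, Elton→Upton 3·20=60, Wirral→Upton 2·17=34. Service 242; fixed 44; total 286.
Difference: |851 − 286| = 565.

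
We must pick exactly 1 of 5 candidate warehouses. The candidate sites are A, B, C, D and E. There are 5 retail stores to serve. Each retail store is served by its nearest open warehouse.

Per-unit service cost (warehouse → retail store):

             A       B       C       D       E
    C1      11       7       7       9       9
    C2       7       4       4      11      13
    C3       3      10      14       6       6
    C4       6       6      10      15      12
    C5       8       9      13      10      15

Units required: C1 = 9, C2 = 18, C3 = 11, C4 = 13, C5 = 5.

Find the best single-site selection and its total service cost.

With exactly 1 open, each retail store uses its cheapest among the chosen.
{B}: C1→B 7·9=63, C2→B 4·18=72, C3→B 10·11=110, C4→B 6·13=78, C5→B 9·5=45. Service cost 368.
{A}: service cost 376
{C}: service cost 484
Among all 5 size-1 choices, {B} is lowest.

Choose B only; total service cost 368.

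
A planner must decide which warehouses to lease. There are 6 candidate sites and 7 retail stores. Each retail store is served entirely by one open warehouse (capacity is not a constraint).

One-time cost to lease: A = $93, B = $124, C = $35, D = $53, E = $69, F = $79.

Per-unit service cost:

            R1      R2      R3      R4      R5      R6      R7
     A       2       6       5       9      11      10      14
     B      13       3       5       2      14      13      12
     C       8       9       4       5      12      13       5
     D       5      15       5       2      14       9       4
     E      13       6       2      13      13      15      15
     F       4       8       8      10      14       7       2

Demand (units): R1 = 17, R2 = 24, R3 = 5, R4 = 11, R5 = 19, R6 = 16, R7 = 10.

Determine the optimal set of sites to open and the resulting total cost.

Open A and D; minimum total cost 764.

For any fixed open set, each retail store goes to its cheapest open site; total = fixed + service.
{A, D}: R1→A 2·17=34, R2→A 6·24=144, R3→A 5·5=25, R4→D 2·11=22, R5→A 11·19=209, R6→D 9·16=144, R7→D 4·10=40. Service 618; fixed 146; total 764.
{B, C, F}: service 542 + fixed 238 = 780
{B, F}: service 585 + fixed 203 = 788
{A, B, C, D, E, F}: service 479 + fixed 453 = 932
No other subset beats 764.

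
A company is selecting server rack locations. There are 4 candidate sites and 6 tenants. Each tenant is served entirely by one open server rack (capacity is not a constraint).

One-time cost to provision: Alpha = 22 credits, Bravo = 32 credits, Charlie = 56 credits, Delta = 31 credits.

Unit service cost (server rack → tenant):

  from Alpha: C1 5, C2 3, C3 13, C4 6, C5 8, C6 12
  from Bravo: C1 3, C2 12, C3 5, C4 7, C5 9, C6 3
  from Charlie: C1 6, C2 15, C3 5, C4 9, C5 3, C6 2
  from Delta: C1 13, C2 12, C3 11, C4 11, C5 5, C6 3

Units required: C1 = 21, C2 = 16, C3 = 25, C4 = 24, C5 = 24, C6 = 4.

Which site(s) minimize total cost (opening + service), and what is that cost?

Open Alpha, Bravo and Charlie; minimum total cost 570.

For any fixed open set, each tenant goes to its cheapest open site; total = fixed + service.
{Alpha, Bravo, Charlie}: C1→Bravo 3·21=63, C2→Alpha 3·16=48, C3→Bravo 5·25=125, C4→Alpha 6·24=144, C5→Charlie 3·24=72, C6→Charlie 2·4=8. Service 460; fixed 110; total 570.
{Alpha, Charlie}: service 502 + fixed 78 = 580
{Alpha, Bravo, Delta}: service 512 + fixed 85 = 597
{Alpha, Bravo, Charlie, Delta}: C1→Bravo 3·21=63, C2→Alpha 3·16=48, C3→Bravo 5·25=125, C4→Alpha 6·24=144, C5→Charlie 3·24=72, C6→Charlie 2·4=8. Service 460; fixed 141; total 601.
No other subset beats 570.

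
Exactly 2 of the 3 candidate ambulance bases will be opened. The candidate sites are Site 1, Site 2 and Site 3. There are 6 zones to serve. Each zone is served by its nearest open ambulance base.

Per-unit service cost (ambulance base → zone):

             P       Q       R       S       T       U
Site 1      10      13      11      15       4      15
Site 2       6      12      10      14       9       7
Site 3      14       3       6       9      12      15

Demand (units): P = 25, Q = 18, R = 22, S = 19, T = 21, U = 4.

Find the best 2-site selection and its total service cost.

Choose Site 2 and Site 3; total service cost 724.

With exactly 2 open, each zone uses its cheapest among the chosen.
{Site 2, Site 3}: P→Site 2 6·25=150, Q→Site 3 3·18=54, R→Site 3 6·22=132, S→Site 3 9·19=171, T→Site 2 9·21=189, U→Site 2 7·4=28. Service cost 724.
{Site 1, Site 3}: service cost 751
{Site 1, Site 2}: service cost 964
Among all 3 size-2 choices, {Site 2, Site 3} is lowest.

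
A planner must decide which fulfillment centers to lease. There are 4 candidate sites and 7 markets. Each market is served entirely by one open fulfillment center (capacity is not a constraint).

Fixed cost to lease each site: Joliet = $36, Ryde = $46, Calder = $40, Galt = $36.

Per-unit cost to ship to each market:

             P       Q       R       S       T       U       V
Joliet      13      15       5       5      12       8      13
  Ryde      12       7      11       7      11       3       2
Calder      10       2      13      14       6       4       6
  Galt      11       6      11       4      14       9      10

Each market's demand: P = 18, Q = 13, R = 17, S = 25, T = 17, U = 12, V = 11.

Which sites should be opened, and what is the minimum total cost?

Open Joliet, Ryde and Calder; minimum total cost 698.

For any fixed open set, each market goes to its cheapest open site; total = fixed + service.
{Joliet, Ryde, Calder}: P→Calder 10·18=180, Q→Calder 2·13=26, R→Joliet 5·17=85, S→Joliet 5·25=125, T→Calder 6·17=102, U→Ryde 3·12=36, V→Ryde 2·11=22. Service 576; fixed 122; total 698.
{Joliet, Calder}: service 632 + fixed 76 = 708
{Joliet, Ryde, Calder, Galt}: service 551 + fixed 158 = 709
{Joliet}: service 1082 + fixed 36 = 1118
No other subset beats 698.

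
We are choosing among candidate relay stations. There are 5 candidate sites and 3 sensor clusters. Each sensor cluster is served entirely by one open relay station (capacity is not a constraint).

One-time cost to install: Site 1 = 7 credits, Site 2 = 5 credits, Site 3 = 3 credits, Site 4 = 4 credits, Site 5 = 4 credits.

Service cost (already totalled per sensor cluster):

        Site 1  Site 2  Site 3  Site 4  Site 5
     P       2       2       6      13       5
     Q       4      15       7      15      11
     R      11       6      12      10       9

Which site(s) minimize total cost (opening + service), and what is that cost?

For any fixed open set, each sensor cluster goes to its cheapest open site; total = fixed + service.
{Site 2, Site 3}: P→Site 2 2, Q→Site 3 7, R→Site 2 6. Service 15; fixed 8; total 23.
{Site 1}: P→Site 1 2, Q→Site 1 4, R→Site 1 11. Service 17; fixed 7; total 24.
{Site 1, Site 2}: P→Site 1 2, Q→Site 1 4, R→Site 2 6. Service 12; fixed 12; total 24.
{Site 1, Site 2, Site 3, Site 4, Site 5}: service 12 + fixed 23 = 35
No other subset beats 23.

Open Site 2 and Site 3; minimum total cost 23.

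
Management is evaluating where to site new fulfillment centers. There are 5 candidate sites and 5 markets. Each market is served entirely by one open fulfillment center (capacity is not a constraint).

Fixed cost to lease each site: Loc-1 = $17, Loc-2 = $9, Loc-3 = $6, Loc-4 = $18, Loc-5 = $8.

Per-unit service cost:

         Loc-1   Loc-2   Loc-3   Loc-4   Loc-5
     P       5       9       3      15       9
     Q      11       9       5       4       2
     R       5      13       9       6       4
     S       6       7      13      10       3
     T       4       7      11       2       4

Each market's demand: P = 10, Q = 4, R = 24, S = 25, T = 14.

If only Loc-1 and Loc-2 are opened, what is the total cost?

Total cost: 438

Each market is assigned to its cheapest site among the open ones.
{Loc-1, Loc-2}: P→Loc-1 5·10=50, Q→Loc-2 9·4=36, R→Loc-1 5·24=120, S→Loc-1 6·25=150, T→Loc-1 4·14=56. Service 412; fixed 26; total 438.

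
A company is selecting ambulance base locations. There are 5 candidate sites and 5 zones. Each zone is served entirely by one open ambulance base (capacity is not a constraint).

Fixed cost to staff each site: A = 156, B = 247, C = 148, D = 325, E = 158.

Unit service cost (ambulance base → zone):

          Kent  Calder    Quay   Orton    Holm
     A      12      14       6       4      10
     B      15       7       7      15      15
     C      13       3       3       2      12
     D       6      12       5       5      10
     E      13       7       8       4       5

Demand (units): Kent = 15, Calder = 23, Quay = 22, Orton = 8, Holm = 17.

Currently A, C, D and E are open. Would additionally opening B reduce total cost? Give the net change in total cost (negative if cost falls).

No — net change +247 (cost rises by 247).

Current service cost with {A, C, D, E}: 326.
Adding B: each zone re-picks its cheapest; new service cost 326, saving 0.
Extra fixed cost: 247. Net change = 247 − 0 = 247.
(Totals: 1113 → 1360.)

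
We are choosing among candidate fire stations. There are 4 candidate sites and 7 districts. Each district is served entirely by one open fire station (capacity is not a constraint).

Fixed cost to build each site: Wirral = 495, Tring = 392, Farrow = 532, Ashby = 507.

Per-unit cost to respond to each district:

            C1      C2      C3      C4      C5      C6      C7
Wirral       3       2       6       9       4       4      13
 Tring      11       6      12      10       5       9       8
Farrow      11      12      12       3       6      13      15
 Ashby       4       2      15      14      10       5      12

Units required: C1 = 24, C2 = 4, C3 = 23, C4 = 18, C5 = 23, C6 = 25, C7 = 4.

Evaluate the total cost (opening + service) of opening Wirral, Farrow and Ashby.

Each district is assigned to its cheapest site among the open ones.
{Wirral, Farrow, Ashby}: C1→Wirral 3·24=72, C2→Wirral 2·4=8, C3→Wirral 6·23=138, C4→Farrow 3·18=54, C5→Wirral 4·23=92, C6→Wirral 4·25=100, C7→Ashby 12·4=48. Service 512; fixed 1534; total 2046.

Total cost: 2046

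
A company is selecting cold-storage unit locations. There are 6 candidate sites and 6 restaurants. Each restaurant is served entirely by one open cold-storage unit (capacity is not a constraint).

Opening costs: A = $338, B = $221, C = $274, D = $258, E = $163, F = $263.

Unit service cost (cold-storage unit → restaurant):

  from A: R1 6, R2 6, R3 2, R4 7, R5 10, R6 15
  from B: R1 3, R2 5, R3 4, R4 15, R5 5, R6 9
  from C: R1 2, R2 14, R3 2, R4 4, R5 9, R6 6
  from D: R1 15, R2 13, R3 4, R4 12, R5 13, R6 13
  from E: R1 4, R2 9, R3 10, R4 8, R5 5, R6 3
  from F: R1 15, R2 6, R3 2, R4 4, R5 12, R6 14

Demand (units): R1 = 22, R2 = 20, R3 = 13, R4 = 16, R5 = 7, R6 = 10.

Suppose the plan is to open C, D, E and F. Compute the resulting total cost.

Each restaurant is assigned to its cheapest site among the open ones.
{C, D, E, F}: R1→C 2·22=44, R2→F 6·20=120, R3→C 2·13=26, R4→C 4·16=64, R5→E 5·7=35, R6→E 3·10=30. Service 319; fixed 958; total 1277.

Total cost: 1277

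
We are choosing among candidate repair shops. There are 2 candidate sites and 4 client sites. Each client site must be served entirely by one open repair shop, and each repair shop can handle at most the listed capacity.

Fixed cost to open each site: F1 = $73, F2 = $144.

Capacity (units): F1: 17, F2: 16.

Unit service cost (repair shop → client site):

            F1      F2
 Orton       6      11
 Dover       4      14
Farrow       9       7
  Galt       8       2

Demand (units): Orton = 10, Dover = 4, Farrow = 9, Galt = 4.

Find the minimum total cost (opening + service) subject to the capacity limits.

Minimum total cost: 364

Open {F1, F2}: Orton→F1 6·10=60, Dover→F1 4·4=16, Farrow→F2 7·9=63, Galt→F2 2·4=8.
Loads: F1 carries 14/17, F2 carries 13/16. Service 147; fixed 217; total 364.
Next best feasible plan costs 428.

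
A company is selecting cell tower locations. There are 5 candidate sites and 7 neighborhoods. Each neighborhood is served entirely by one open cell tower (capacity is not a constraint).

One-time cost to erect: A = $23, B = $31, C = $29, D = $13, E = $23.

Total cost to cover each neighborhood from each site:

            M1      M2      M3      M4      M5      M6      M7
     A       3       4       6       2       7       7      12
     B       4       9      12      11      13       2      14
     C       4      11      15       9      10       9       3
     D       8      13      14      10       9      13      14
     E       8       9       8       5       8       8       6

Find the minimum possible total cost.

For any fixed open set, each neighborhood goes to its cheapest open site; total = fixed + service.
{A}: M1→A 3, M2→A 4, M3→A 6, M4→A 2, M5→A 7, M6→A 7, M7→A 12. Service 41; fixed 23; total 64.
{E}: service 52 + fixed 23 = 75
{A, D}: service 41 + fixed 36 = 77
{A, B, C, D, E}: M1→A 3, M2→A 4, M3→A 6, M4→A 2, M5→A 7, M6→B 2, M7→C 3. Service 27; fixed 119; total 146.
No other subset beats 64.

Minimum total cost: 64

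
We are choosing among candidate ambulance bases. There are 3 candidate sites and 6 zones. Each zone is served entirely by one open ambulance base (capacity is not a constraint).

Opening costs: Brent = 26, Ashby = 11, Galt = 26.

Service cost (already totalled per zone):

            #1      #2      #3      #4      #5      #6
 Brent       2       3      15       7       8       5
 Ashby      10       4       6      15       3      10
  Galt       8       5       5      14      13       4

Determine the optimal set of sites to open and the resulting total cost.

For any fixed open set, each zone goes to its cheapest open site; total = fixed + service.
{Ashby}: #1→Ashby 10, #2→Ashby 4, #3→Ashby 6, #4→Ashby 15, #5→Ashby 3, #6→Ashby 10. Service 48; fixed 11; total 59.
{Brent, Ashby}: service 26 + fixed 37 = 63
{Brent}: service 40 + fixed 26 = 66
{Brent, Ashby, Galt}: service 24 + fixed 63 = 87
No other subset beats 59.

Open Ashby only; minimum total cost 59.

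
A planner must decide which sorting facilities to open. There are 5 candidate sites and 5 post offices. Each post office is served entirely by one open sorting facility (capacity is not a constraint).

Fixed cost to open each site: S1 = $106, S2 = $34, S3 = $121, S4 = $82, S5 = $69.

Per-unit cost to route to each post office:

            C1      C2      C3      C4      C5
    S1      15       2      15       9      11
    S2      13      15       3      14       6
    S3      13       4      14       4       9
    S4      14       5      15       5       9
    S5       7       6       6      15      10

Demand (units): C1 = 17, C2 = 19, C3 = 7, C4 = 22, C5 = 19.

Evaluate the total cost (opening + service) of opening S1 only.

Each post office is assigned to its cheapest site among the open ones.
{S1}: C1→S1 15·17=255, C2→S1 2·19=38, C3→S1 15·7=105, C4→S1 9·22=198, C5→S1 11·19=209. Service 805; fixed 106; total 911.

Total cost: 911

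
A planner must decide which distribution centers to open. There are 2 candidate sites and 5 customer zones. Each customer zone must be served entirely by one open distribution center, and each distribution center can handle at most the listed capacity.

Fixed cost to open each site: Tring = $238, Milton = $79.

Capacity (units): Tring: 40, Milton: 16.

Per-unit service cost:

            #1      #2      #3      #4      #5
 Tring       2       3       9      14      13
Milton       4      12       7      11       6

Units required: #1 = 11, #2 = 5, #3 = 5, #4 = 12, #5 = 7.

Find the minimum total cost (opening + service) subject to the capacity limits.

Minimum total cost: 579

Open {Tring}: #1→Tring 2·11=22, #2→Tring 3·5=15, #3→Tring 9·5=45, #4→Tring 14·12=168, #5→Tring 13·7=91.
Loads: Tring carries 40/40. Service 341; fixed 238; total 579.
Next best feasible plan costs 599.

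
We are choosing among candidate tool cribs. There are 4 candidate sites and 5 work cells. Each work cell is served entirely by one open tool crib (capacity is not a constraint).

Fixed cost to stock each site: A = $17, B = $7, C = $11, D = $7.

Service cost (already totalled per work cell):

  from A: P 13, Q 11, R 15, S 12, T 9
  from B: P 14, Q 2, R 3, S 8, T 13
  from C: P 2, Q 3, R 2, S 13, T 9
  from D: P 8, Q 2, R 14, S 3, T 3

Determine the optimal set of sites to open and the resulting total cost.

Open C and D; minimum total cost 30.

For any fixed open set, each work cell goes to its cheapest open site; total = fixed + service.
{C, D}: P→C 2, Q→D 2, R→C 2, S→D 3, T→D 3. Service 12; fixed 18; total 30.
{B, D}: P→D 8, Q→B 2, R→B 3, S→D 3, T→D 3. Service 19; fixed 14; total 33.
{B, C, D}: P→C 2, Q→B 2, R→C 2, S→D 3, T→D 3. Service 12; fixed 25; total 37.
{A, B, C, D}: P→C 2, Q→B 2, R→C 2, S→D 3, T→D 3. Service 12; fixed 42; total 54.
(All 15 nonempty subsets were checked; C and D is lowest.)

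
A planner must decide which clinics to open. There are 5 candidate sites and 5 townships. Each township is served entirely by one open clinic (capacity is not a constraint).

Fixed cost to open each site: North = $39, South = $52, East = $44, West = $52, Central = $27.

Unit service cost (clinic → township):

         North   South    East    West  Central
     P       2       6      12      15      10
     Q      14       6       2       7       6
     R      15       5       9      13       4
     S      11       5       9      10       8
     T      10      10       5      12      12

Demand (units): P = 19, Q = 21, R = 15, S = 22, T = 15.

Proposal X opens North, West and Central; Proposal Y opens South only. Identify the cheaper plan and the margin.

Proposal X: {North, West, Central}: P→North 2·19=38, Q→Central 6·21=126, R→Central 4·15=60, S→Central 8·22=176, T→North 10·15=150. Service 550; fixed 118; total 668.
Proposal Y: {South}: P→South 6·19=114, Q→South 6·21=126, R→South 5·15=75, S→South 5·22=110, T→South 10·15=150. Service 575; fixed 52; total 627.
Difference: |668 − 627| = 41.

Proposal Y is cheaper by 41.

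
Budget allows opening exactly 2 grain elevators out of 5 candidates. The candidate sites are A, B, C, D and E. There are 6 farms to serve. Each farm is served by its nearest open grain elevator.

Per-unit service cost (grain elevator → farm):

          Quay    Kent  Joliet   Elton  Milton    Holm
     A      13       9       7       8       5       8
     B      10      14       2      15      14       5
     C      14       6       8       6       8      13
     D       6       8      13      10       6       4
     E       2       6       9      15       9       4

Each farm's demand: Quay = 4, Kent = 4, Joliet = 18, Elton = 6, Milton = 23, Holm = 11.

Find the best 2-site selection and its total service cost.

With exactly 2 open, each farm uses its cheapest among the chosen.
{A, B}: Quay→B 10·4=40, Kent→A 9·4=36, Joliet→B 2·18=36, Elton→A 8·6=48, Milton→A 5·23=115, Holm→B 5·11=55. Service cost 330.
{B, D}: service cost 334
{A, E}: service cost 365
Among all 10 size-2 choices, {A, B} is lowest.

Choose A and B; total service cost 330.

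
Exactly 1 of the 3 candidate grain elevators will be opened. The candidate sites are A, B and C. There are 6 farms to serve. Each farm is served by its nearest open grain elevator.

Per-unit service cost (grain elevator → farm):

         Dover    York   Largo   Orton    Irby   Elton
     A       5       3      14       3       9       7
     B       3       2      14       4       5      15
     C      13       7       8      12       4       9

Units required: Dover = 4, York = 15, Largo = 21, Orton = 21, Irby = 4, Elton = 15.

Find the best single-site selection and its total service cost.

Choose A only; total service cost 563.

With exactly 1 open, each farm uses its cheapest among the chosen.
{A}: Dover→A 5·4=20, York→A 3·15=45, Largo→A 14·21=294, Orton→A 3·21=63, Irby→A 9·4=36, Elton→A 7·15=105. Service cost 563.
{B}: service cost 665
{C}: service cost 728
Among all 3 size-1 choices, {A} is lowest.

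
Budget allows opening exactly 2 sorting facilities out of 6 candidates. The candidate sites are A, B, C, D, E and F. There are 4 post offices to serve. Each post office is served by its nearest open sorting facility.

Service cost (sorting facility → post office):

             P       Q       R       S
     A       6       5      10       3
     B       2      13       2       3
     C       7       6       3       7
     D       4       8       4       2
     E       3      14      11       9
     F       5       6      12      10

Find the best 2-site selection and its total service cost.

With exactly 2 open, each post office uses its cheapest among the chosen.
{A, B}: P→B 2, Q→A 5, R→B 2, S→A 3. Service cost 12.
{B, C}: service cost 13
{B, F}: service cost 13
Among all 15 size-2 choices, {A, B} is lowest.

Choose A and B; total service cost 12.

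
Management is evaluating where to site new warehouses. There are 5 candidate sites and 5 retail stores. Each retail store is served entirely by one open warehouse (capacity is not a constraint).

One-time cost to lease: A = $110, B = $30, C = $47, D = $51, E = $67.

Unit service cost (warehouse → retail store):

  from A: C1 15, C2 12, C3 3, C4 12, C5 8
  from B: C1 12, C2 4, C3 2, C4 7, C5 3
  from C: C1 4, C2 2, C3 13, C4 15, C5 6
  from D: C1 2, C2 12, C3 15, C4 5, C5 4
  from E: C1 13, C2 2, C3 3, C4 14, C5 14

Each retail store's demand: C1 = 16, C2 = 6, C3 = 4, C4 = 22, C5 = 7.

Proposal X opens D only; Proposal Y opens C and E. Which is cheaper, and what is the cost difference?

Proposal X is cheaper by 199.

Proposal X: {D}: C1→D 2·16=32, C2→D 12·6=72, C3→D 15·4=60, C4→D 5·22=110, C5→D 4·7=28. Service 302; fixed 51; total 353.
Proposal Y: {C, E}: C1→C 4·16=64, C2→C 2·6=12, C3→E 3·4=12, C4→E 14·22=308, C5→C 6·7=42. Service 438; fixed 114; total 552.
Difference: |353 − 552| = 199.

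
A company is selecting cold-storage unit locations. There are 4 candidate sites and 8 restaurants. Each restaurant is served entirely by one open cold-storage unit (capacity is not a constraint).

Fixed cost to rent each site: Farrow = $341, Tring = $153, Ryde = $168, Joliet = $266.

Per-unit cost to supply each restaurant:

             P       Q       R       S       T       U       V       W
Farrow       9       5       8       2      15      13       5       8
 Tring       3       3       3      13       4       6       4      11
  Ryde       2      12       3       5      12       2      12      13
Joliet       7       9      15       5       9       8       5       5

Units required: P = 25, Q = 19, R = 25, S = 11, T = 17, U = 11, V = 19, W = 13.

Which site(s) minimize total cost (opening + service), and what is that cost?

Open Tring only; minimum total cost 856.

For any fixed open set, each restaurant goes to its cheapest open site; total = fixed + service.
{Tring}: P→Tring 3·25=75, Q→Tring 3·19=57, R→Tring 3·25=75, S→Tring 13·11=143, T→Tring 4·17=68, U→Tring 6·11=66, V→Tring 4·19=76, W→Tring 11·13=143. Service 703; fixed 153; total 856.
{Tring, Ryde}: service 546 + fixed 321 = 867
{Tring, Joliet}: P→Tring 3·25=75, Q→Tring 3·19=57, R→Tring 3·25=75, S→Joliet 5·11=55, T→Tring 4·17=68, U→Tring 6·11=66, V→Tring 4·19=76, W→Joliet 5·13=65. Service 537; fixed 419; total 956.
{Farrow, Tring, Ryde, Joliet}: service 435 + fixed 928 = 1363
(All 15 nonempty subsets were checked; Tring only is lowest.)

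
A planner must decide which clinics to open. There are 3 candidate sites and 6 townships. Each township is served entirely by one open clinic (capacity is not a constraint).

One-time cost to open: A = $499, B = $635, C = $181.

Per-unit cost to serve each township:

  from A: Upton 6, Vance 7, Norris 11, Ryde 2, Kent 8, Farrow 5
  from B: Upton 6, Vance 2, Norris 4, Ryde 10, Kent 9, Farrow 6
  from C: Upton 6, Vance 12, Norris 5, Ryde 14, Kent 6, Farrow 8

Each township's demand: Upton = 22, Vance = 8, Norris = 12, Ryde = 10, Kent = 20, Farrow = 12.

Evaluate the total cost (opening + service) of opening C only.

Total cost: 825

Each township is assigned to its cheapest site among the open ones.
{C}: Upton→C 6·22=132, Vance→C 12·8=96, Norris→C 5·12=60, Ryde→C 14·10=140, Kent→C 6·20=120, Farrow→C 8·12=96. Service 644; fixed 181; total 825.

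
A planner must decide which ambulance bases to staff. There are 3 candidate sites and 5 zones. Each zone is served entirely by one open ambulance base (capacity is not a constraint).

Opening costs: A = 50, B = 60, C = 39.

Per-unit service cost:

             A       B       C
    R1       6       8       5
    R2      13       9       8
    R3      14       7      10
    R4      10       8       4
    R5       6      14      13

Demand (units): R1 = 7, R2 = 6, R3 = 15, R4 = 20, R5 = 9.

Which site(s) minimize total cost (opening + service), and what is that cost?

For any fixed open set, each zone goes to its cheapest open site; total = fixed + service.
{A, C}: R1→C 5·7=35, R2→C 8·6=48, R3→C 10·15=150, R4→C 4·20=80, R5→A 6·9=54. Service 367; fixed 89; total 456.
{C}: service 430 + fixed 39 = 469
{A, B, C}: service 322 + fixed 149 = 471
No other subset beats 456.

Open A and C; minimum total cost 456.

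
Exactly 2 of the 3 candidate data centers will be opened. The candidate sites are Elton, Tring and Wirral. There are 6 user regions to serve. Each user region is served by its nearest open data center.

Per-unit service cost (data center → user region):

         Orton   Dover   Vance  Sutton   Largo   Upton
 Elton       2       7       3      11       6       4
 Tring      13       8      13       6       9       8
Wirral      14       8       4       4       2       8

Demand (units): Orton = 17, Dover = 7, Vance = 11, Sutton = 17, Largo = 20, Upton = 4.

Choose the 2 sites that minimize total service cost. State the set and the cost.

Choose Elton and Wirral; total service cost 240.

With exactly 2 open, each user region uses its cheapest among the chosen.
{Elton, Wirral}: Orton→Elton 2·17=34, Dover→Elton 7·7=49, Vance→Elton 3·11=33, Sutton→Wirral 4·17=68, Largo→Wirral 2·20=40, Upton→Elton 4·4=16. Service cost 240.
{Elton, Tring}: service cost 354
{Tring, Wirral}: service cost 461
Among all 3 size-2 choices, {Elton, Wirral} is lowest.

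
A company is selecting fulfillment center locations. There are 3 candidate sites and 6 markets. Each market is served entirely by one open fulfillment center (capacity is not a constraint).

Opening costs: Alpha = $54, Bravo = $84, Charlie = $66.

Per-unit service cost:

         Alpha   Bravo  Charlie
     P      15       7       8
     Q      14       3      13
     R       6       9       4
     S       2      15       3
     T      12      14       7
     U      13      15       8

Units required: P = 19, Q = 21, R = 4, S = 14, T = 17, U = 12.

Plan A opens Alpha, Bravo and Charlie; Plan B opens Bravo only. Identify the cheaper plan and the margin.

Plan A is cheaper by 285.

Plan A: {Alpha, Bravo, Charlie}: P→Bravo 7·19=133, Q→Bravo 3·21=63, R→Charlie 4·4=16, S→Alpha 2·14=28, T→Charlie 7·17=119, U→Charlie 8·12=96. Service 455; fixed 204; total 659.
Plan B: {Bravo}: P→Bravo 7·19=133, Q→Bravo 3·21=63, R→Bravo 9·4=36, S→Bravo 15·14=210, T→Bravo 14·17=238, U→Bravo 15·12=180. Service 860; fixed 84; total 944.
Difference: |659 − 944| = 285.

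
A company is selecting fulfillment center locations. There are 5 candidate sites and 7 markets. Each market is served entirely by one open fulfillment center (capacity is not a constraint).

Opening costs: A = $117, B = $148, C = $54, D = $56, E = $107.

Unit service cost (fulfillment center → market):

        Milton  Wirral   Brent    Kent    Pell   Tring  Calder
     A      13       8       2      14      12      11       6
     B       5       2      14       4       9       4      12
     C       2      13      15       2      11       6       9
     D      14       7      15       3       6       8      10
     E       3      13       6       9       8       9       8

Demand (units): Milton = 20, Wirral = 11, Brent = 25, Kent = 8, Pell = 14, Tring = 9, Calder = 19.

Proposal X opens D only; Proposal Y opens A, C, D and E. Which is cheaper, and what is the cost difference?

Proposal Y is cheaper by 389.

Proposal X: {D}: Milton→D 14·20=280, Wirral→D 7·11=77, Brent→D 15·25=375, Kent→D 3·8=24, Pell→D 6·14=84, Tring→D 8·9=72, Calder→D 10·19=190. Service 1102; fixed 56; total 1158.
Proposal Y: {A, C, D, E}: Milton→C 2·20=40, Wirral→D 7·11=77, Brent→A 2·25=50, Kent→C 2·8=16, Pell→D 6·14=84, Tring→C 6·9=54, Calder→A 6·19=114. Service 435; fixed 334; total 769.
Difference: |1158 − 769| = 389.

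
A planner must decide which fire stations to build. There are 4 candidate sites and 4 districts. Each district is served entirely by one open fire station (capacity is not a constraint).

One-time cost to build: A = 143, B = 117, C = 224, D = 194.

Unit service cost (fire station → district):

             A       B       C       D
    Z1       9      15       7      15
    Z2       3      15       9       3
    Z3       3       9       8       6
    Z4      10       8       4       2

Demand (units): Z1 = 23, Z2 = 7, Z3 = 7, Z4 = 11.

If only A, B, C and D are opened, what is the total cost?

Each district is assigned to its cheapest site among the open ones.
{A, B, C, D}: Z1→C 7·23=161, Z2→A 3·7=21, Z3→A 3·7=21, Z4→D 2·11=22. Service 225; fixed 678; total 903.

Total cost: 903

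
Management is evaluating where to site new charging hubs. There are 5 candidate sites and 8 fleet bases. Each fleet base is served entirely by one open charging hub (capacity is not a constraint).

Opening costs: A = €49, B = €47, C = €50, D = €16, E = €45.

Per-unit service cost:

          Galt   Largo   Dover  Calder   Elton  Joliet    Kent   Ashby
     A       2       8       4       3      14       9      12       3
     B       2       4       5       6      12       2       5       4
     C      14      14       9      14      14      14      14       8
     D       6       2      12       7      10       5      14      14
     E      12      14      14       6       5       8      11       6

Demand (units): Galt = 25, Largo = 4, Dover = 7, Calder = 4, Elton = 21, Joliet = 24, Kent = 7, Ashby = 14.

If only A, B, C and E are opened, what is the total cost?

Total cost: 527

Each fleet base is assigned to its cheapest site among the open ones.
{A, B, C, E}: Galt→A 2·25=50, Largo→B 4·4=16, Dover→A 4·7=28, Calder→A 3·4=12, Elton→E 5·21=105, Joliet→B 2·24=48, Kent→B 5·7=35, Ashby→A 3·14=42. Service 336; fixed 191; total 527.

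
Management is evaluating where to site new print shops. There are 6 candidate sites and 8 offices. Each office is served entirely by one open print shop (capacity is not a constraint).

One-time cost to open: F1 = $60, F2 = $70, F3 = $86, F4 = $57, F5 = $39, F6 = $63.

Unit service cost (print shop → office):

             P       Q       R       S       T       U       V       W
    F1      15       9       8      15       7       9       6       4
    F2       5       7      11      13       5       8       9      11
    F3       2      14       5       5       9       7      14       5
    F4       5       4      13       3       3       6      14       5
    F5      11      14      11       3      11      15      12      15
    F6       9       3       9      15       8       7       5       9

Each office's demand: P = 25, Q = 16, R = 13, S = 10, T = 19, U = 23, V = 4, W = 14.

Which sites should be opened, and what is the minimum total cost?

For any fixed open set, each office goes to its cheapest open site; total = fixed + service.
{F3, F4}: P→F3 2·25=50, Q→F4 4·16=64, R→F3 5·13=65, S→F4 3·10=30, T→F4 3·19=57, U→F4 6·23=138, V→F3 14·4=56, W→F3 5·14=70. Service 530; fixed 143; total 673.
{F3, F4, F6}: P→F3 2·25=50, Q→F6 3·16=48, R→F3 5·13=65, S→F4 3·10=30, T→F4 3·19=57, U→F4 6·23=138, V→F6 5·4=20, W→F3 5·14=70. Service 478; fixed 206; total 684.
{F1, F3, F4}: service 484 + fixed 203 = 687
{F1, F2, F3, F4, F5, F6}: P→F3 2·25=50, Q→F6 3·16=48, R→F3 5·13=65, S→F4 3·10=30, T→F4 3·19=57, U→F4 6·23=138, V→F6 5·4=20, W→F1 4·14=56. Service 464; fixed 375; total 839.
No other subset beats 673.

Open F3 and F4; minimum total cost 673.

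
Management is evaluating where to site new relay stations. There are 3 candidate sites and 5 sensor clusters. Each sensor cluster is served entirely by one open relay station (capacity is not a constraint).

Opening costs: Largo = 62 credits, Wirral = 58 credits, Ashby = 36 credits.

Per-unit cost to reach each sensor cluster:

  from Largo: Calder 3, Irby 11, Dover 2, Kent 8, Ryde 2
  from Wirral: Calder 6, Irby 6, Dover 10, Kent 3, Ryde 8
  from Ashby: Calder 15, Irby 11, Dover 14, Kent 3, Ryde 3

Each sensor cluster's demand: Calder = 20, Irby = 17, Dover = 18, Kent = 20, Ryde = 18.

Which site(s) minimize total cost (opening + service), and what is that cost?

For any fixed open set, each sensor cluster goes to its cheapest open site; total = fixed + service.
{Largo, Wirral}: Calder→Largo 3·20=60, Irby→Wirral 6·17=102, Dover→Largo 2·18=36, Kent→Wirral 3·20=60, Ryde→Largo 2·18=36. Service 294; fixed 120; total 414.
{Largo, Wirral, Ashby}: service 294 + fixed 156 = 450
{Largo, Ashby}: service 379 + fixed 98 = 477
{Ashby}: service 853 + fixed 36 = 889
(All 7 nonempty subsets were checked; Largo and Wirral is lowest.)

Open Largo and Wirral; minimum total cost 414.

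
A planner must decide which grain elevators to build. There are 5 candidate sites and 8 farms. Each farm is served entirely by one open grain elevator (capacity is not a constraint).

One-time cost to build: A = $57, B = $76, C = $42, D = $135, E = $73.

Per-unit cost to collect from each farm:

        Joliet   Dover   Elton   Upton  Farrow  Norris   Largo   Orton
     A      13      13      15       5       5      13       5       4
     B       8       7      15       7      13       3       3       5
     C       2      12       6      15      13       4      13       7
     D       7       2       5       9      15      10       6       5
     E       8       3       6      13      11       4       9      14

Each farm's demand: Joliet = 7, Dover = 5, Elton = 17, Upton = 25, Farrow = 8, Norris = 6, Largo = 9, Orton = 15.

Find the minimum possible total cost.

Minimum total cost: 569

For any fixed open set, each farm goes to its cheapest open site; total = fixed + service.
{A, C}: Joliet→C 2·7=14, Dover→C 12·5=60, Elton→C 6·17=102, Upton→A 5·25=125, Farrow→A 5·8=40, Norris→C 4·6=24, Largo→A 5·9=45, Orton→A 4·15=60. Service 470; fixed 99; total 569.
{A, B, C}: Joliet→C 2·7=14, Dover→B 7·5=35, Elton→C 6·17=102, Upton→A 5·25=125, Farrow→A 5·8=40, Norris→B 3·6=18, Largo→B 3·9=27, Orton→A 4·15=60. Service 421; fixed 175; total 596.
{A, C, E}: Joliet→C 2·7=14, Dover→E 3·5=15, Elton→C 6·17=102, Upton→A 5·25=125, Farrow→A 5·8=40, Norris→C 4·6=24, Largo→A 5·9=45, Orton→A 4·15=60. Service 425; fixed 172; total 597.
{A, B, C, D, E}: service 379 + fixed 383 = 762
No other subset beats 569.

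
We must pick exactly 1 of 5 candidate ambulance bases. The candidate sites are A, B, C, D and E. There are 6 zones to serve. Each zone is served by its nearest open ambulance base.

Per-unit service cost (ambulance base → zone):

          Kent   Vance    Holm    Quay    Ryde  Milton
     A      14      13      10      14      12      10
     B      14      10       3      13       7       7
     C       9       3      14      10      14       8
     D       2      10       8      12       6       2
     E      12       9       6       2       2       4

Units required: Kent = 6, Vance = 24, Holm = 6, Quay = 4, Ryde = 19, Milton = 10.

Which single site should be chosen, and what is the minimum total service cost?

Choose E only; total service cost 410.

With exactly 1 open, each zone uses its cheapest among the chosen.
{E}: Kent→E 12·6=72, Vance→E 9·24=216, Holm→E 6·6=36, Quay→E 2·4=8, Ryde→E 2·19=38, Milton→E 4·10=40. Service cost 410.
{D}: service cost 482
{C}: service cost 596
Among all 5 size-1 choices, {E} is lowest.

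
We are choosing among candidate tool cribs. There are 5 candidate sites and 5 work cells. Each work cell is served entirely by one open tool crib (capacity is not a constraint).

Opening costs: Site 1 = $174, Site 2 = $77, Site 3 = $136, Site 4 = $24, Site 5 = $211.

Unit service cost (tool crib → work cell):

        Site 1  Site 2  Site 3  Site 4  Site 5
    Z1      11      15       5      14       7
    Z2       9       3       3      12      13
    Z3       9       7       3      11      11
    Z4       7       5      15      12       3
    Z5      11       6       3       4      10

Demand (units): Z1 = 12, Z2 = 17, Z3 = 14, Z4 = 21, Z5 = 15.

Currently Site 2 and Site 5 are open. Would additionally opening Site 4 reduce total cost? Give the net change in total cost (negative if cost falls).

Current service cost with {Site 2, Site 5}: 386.
Adding Site 4: each work cell re-picks its cheapest; new service cost 356, saving 30.
Extra fixed cost: 24. Net change = 24 − 30 = -6.
(Totals: 674 → 668.)

Yes — net change −6 (cost falls by 6).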